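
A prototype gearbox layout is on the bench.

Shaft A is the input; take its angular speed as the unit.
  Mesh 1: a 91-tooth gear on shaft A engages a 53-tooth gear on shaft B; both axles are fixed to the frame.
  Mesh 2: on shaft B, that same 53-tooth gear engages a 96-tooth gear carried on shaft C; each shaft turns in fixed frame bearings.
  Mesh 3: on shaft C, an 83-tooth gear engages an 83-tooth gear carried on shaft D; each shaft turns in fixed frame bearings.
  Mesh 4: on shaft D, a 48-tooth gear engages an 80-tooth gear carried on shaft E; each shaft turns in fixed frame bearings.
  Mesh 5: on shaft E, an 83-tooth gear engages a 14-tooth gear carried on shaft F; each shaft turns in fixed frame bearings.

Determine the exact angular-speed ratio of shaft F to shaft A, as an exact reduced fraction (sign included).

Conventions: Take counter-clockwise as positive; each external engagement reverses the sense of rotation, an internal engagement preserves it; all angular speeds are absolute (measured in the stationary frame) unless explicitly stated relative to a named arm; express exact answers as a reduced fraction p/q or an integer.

class = fixed-axis compound train [5 meshes; 5 ratios multiply, 5 sense flips]
mesh 1 [91T→53T]: running ratio 91/53, sense −
mesh 2 [53T→96T]: running ratio 91/96, sense +
mesh 3 [83T→83T]: running ratio 91/96, sense −
mesh 4 [48T→80T]: running ratio 91/160, sense +
mesh 5 [83T→14T]: running ratio 1079/320, sense −
ω_out/ω_in = -1079/320

-1079/320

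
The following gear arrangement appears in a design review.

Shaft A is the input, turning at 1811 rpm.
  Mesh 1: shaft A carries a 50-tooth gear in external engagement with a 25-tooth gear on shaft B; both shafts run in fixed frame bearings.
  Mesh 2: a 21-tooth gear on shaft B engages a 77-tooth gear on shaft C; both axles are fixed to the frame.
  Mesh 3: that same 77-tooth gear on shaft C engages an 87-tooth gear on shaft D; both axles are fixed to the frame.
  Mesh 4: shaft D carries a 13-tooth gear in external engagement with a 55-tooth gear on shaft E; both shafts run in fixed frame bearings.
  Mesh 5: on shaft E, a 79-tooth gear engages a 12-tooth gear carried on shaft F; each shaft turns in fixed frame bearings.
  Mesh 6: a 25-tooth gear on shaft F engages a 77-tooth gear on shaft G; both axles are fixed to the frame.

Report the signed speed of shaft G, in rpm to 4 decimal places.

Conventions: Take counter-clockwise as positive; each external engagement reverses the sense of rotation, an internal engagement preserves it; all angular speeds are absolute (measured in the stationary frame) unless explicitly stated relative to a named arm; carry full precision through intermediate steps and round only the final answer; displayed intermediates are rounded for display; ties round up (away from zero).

topology: fixed-axis compound train — 6 meshes, A→G
mesh 1 [50T→25T]: ω = 1811.0000×50/25 = 3622.0000 rpm, sense flips to −
mesh 2 [21T→77T]: ω = 3622.0000×21/77 = 987.8182 rpm, sense flips to +
mesh 3 [77T→87T]: ω = 987.8182×77/87 = 874.2759 rpm, sense flips to −
mesh 4 [13T→55T]: ω = 874.2759×13/55 = 206.6470 rpm, sense flips to +
mesh 5 [79T→12T]: ω = 206.6470×79/12 = 1360.4262 rpm, sense flips to −
mesh 6 [25T→77T]: ω = 1360.4262×25/77 = 441.6968 rpm, sense flips to +
signed output speed = +441.6968 rpm

+441.6968 rpm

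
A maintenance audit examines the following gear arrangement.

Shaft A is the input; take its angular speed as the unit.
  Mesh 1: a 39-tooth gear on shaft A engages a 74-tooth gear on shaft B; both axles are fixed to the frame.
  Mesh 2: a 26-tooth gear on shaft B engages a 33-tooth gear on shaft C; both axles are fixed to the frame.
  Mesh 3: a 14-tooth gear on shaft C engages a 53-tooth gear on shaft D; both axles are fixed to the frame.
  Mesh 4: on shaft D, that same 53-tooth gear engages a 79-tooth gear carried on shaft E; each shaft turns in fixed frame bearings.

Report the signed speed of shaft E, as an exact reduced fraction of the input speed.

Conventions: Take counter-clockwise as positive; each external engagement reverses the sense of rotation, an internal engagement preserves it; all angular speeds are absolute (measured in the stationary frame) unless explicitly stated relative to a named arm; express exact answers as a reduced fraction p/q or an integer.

2366/32153

4-mesh fixed-axis compound train (all bearings frame-fixed)
mesh 1 [39T→74T]: |ω|/ω_in = 1×39/74 = 39/74, sense flips to −
mesh 2 [26T→33T]: |ω|/ω_in = (39/74)×26/33 = 169/407, sense flips to +
mesh 3 [14T→53T]: |ω|/ω_in = (169/407)×14/53 = 2366/21571, sense flips to −
mesh 4 [53T→79T]: |ω|/ω_in = (2366/21571)×53/79 = 2366/32153, sense flips to +
signed output speed (× input speed) = 2366/32153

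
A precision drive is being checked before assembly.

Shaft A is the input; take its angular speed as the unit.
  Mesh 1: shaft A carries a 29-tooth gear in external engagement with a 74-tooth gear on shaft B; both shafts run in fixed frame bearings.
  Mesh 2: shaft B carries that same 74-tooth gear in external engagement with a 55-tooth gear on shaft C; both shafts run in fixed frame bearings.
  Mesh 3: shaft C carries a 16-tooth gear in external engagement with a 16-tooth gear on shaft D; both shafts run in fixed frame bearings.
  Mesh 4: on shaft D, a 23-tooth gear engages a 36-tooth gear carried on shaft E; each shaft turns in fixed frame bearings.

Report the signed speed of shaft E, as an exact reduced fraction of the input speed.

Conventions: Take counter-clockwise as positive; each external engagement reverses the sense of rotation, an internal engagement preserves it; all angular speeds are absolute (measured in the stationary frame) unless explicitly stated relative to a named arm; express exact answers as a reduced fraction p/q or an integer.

667/1980

4-mesh fixed-axis compound train (all bearings frame-fixed)
mesh 1 [29T→74T]: |ω|/ω_in = 1×29/74 = 29/74, sense flips to −
mesh 2 [74T→55T]: |ω|/ω_in = (29/74)×74/55 = 29/55, sense flips to +
mesh 3 [16T→16T]: |ω|/ω_in = (29/55)×16/16 = 29/55, sense flips to −
mesh 4 [23T→36T]: |ω|/ω_in = (29/55)×23/36 = 667/1980, sense flips to +
signed output speed (× input speed) = 667/1980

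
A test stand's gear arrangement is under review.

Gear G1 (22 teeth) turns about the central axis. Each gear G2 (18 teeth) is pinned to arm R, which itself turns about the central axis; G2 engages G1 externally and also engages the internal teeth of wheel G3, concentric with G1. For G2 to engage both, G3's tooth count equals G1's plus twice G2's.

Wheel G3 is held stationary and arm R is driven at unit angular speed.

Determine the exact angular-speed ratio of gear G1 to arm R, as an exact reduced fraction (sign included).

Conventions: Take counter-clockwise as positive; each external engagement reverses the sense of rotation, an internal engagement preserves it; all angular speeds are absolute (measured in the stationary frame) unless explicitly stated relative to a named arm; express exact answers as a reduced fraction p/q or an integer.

40/11

recognized (axles ride arm R): planetary set, 22/18/58 teeth
ring teeth: 22 + 2·18 = 58
22(ω_sun−ω_arm) = −58(ω_ring−ω_arm),  ω_ring = 0, ω_arm = 1
ω_sun = 1 − (58/22)(0−1) = 40/11
ω_out/ω_in = 40/11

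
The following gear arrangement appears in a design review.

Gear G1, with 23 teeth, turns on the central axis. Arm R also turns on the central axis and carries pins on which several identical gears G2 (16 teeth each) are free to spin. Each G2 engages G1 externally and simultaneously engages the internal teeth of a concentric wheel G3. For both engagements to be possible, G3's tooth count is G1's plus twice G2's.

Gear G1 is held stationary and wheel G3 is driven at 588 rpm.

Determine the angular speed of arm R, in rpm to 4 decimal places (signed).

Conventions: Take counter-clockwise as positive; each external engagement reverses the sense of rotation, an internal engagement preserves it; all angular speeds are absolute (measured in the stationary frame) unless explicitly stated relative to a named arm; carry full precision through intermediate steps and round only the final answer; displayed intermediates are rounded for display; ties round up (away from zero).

+414.6154 rpm

recognized (axles ride arm R): planetary set, 23/16/55 teeth
normalise by the input: solve with ω_ring = 1, then scale by 588 rpm
ring teeth: 23 + 2·16 = 55
23(ω_sun−ω_arm) = −55(ω_ring−ω_arm),  ω_sun = 0, ω_ring = 1
23(0−ω_arm) = −55(1−ω_arm)  ⇒  78·ω_arm = 55  ⇒  ω_arm = 55/78
scale: ω_arm = 55/78 × 588 rpm = +414.6154 rpm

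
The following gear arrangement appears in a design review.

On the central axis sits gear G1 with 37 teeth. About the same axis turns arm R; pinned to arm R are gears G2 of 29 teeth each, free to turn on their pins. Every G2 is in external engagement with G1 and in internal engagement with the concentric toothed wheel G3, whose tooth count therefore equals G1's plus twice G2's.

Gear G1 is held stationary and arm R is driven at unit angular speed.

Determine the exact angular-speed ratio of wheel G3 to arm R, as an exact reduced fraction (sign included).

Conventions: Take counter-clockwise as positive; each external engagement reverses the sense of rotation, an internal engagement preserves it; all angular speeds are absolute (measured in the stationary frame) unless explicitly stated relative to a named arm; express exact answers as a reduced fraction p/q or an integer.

topology: planetary set — G1 37T / G2 29T / G3 95T, arm = carrier (Willis)
ring teeth: 37 + 2·29 = 95
37(ω_sun−ω_arm) = −95(ω_ring−ω_arm),  ω_sun = 0, ω_arm = 1
ω_ring = 1 − (37/95)(0−1) = 132/95
ω_out/ω_in = 132/95

132/95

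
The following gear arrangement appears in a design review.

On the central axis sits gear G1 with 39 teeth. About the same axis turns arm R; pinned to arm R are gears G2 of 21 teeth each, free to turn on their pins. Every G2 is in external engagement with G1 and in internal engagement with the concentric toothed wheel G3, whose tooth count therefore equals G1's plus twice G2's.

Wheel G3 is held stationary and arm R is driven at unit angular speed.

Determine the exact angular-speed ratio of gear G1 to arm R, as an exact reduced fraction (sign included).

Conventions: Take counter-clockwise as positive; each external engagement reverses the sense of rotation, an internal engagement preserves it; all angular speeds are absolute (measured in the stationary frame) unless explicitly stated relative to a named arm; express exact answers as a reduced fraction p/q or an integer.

40/13

class = planetary set [G3 = 39+2·21 = 81; Willis about the carrier]
ring teeth: 39 + 2·21 = 81
39(ω_sun−ω_arm) = −81(ω_ring−ω_arm),  ω_ring = 0, ω_arm = 1
ω_sun = 1 − (81/39)(0−1) = 40/13
ω_out/ω_in = 40/13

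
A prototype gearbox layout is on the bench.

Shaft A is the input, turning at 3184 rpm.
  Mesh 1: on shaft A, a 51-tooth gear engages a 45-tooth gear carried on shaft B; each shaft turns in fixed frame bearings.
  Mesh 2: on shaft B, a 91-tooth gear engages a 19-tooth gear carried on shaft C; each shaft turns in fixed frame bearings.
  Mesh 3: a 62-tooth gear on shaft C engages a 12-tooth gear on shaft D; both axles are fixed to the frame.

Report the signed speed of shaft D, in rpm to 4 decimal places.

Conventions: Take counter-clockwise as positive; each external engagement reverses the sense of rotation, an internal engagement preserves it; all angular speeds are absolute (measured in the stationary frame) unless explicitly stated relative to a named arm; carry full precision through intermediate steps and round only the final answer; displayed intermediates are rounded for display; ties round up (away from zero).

-89295.3731 rpm

class = fixed-axis compound train [3 meshes; 3 ratios multiply, 3 sense flips]
mesh 1 [51T→45T]: ω = 3184.0000×51/45 = 3608.5333 rpm, sense flips to −
mesh 2 [91T→19T]: ω = 3608.5333×91/19 = 17282.9754 rpm, sense flips to +
mesh 3 [62T→12T]: ω = 17282.9754×62/12 = 89295.3731 rpm, sense flips to −
signed output speed = -89295.3731 rpm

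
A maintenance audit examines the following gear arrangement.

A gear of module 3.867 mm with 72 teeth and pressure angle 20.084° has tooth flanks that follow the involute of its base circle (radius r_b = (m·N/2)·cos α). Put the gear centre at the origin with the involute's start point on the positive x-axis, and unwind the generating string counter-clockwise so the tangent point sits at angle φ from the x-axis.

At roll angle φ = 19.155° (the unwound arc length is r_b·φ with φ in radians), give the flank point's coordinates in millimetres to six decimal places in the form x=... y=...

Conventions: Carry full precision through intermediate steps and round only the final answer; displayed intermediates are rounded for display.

recognized (one wheel, involute flank): single-mesh tooth geometry, m = 3.867, N = 72
pitch radius r_p = m·N/2 = 3.867·72/2 = 139.212000
base radius r_b = r_p·cos α = 139.212000·cos 20.084° = 130.746544
roll angle φ = 19.155° = 0.33431782 rad
x = r_b·(cos φ + φ·sin φ) = 137.850311
y = r_b·(sin φ − φ·cos φ) = 1.610370

x=137.850311 y=1.610370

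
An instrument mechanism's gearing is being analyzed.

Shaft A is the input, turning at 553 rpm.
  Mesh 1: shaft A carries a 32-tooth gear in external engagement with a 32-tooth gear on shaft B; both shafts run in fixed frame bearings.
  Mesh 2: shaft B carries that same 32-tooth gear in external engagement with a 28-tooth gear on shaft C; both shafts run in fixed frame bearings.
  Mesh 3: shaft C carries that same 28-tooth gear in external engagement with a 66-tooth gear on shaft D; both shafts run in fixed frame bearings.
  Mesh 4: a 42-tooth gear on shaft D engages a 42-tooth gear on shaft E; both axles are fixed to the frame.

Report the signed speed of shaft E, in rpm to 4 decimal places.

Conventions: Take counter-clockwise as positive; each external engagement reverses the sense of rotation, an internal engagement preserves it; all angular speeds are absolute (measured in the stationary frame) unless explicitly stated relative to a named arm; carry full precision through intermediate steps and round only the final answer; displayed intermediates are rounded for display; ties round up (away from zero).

+268.1212 rpm

topology: fixed-axis compound train — 4 meshes, A→E
mesh 1 [32T→32T]: ω = 553.0000×32/32 = 553.0000 rpm, sense flips to −
mesh 2 [32T→28T]: ω = 553.0000×32/28 = 632.0000 rpm, sense flips to +
mesh 3 [28T→66T]: ω = 632.0000×28/66 = 268.1212 rpm, sense flips to −
mesh 4 [42T→42T]: ω = 268.1212×42/42 = 268.1212 rpm, sense flips to +
signed output speed = +268.1212 rpm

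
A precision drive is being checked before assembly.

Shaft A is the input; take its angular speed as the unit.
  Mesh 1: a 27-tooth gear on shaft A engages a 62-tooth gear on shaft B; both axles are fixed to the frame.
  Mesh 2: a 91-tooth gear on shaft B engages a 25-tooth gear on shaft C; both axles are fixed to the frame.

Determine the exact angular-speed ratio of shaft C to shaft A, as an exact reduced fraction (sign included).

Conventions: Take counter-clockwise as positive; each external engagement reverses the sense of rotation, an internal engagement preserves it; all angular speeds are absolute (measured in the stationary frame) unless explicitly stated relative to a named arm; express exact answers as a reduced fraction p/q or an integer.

class = fixed-axis compound train [2 meshes; 2 ratios multiply, 2 sense flips]
mesh 1 [27T→62T]: running ratio 27/62, sense −
mesh 2 [91T→25T]: running ratio 2457/1550, sense +
ω_out/ω_in = 2457/1550

2457/1550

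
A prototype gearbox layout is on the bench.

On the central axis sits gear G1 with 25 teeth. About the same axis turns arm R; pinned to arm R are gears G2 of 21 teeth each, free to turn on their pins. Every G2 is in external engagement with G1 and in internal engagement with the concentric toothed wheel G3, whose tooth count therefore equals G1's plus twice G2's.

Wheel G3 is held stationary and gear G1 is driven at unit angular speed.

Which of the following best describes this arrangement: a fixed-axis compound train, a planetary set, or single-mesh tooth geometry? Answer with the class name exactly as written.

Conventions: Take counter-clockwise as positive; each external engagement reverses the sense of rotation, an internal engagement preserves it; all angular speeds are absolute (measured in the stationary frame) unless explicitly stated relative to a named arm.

planetary set (25T centre, 21T on arm, 67T internal) — Willis relation
classification: planetary set

planetary set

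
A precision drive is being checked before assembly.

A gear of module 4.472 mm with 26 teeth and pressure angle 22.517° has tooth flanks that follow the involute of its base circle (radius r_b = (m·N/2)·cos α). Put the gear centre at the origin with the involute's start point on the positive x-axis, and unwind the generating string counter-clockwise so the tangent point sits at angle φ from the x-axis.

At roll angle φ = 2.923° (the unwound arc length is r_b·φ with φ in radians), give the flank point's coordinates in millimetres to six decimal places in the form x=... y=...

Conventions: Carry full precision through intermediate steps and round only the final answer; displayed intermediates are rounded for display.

x=53.773898 y=0.002376

class = single-mesh tooth geometry [base-circle involute, m = 4.472, 26T]
pitch radius r_p = m·N/2 = 4.472·26/2 = 58.136000
base radius r_b = r_p·cos α = 58.136000·cos 22.517° = 53.704057
roll angle φ = 2.923° = 0.05101597 rad
x = r_b·(cos φ + φ·sin φ) = 53.773898
y = r_b·(sin φ − φ·cos φ) = 0.002376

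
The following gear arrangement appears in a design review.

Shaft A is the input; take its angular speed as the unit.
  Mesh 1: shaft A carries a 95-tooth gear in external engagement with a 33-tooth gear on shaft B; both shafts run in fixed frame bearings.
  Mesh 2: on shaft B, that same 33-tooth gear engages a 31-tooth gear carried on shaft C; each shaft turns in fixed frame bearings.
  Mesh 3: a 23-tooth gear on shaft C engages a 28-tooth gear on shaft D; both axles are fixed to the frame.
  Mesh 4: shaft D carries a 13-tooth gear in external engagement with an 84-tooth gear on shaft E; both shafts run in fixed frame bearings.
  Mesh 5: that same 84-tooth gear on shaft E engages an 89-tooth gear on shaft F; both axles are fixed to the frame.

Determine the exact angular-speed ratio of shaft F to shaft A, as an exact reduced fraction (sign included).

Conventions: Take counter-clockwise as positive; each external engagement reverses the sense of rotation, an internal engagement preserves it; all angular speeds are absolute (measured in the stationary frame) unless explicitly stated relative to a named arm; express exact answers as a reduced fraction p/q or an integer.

-28405/77252

class = fixed-axis compound train [5 meshes; 5 ratios multiply, 5 sense flips]
mesh 1 [95T→33T]: running ratio 95/33, sense −
mesh 2 [33T→31T]: running ratio 95/31, sense +
mesh 3 [23T→28T]: running ratio 2185/868, sense −
mesh 4 [13T→84T]: running ratio 28405/72912, sense +
mesh 5 [84T→89T]: running ratio 28405/77252, sense −
ω_out/ω_in = -28405/77252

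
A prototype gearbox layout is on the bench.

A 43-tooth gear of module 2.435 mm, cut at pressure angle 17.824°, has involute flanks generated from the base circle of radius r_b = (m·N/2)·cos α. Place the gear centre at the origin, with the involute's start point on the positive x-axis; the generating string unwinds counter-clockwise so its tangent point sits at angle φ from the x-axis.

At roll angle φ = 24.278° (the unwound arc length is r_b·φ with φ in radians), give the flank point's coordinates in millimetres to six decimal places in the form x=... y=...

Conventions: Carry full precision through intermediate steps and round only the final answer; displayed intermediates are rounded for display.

x=54.115106 y=1.241386

single-mesh involute tooth geometry (43T wheel at module 2.435)
pitch radius r_p = m·N/2 = 2.435·43/2 = 52.352500
base radius r_b = r_p·cos α = 52.352500·cos 17.824° = 49.839646
roll angle φ = 24.278° = 0.42373104 rad
x = r_b·(cos φ + φ·sin φ) = 54.115106
y = r_b·(sin φ − φ·cos φ) = 1.241386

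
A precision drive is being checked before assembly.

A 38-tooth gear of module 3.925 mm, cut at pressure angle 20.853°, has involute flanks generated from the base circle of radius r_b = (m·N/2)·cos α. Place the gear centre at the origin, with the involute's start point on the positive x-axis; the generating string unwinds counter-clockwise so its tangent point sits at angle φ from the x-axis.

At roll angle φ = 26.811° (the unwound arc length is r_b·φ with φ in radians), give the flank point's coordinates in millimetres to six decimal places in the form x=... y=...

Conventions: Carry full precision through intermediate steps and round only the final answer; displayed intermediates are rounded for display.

single-mesh involute tooth geometry (38T wheel at module 3.925)
pitch radius r_p = m·N/2 = 3.925·38/2 = 74.575000
base radius r_b = r_p·cos α = 74.575000·cos 20.853° = 69.690098
roll angle φ = 26.811° = 0.46794023 rad
x = r_b·(cos φ + φ·sin φ) = 76.907425
y = r_b·(sin φ − φ·cos φ) = 2.328527

x=76.907425 y=2.328527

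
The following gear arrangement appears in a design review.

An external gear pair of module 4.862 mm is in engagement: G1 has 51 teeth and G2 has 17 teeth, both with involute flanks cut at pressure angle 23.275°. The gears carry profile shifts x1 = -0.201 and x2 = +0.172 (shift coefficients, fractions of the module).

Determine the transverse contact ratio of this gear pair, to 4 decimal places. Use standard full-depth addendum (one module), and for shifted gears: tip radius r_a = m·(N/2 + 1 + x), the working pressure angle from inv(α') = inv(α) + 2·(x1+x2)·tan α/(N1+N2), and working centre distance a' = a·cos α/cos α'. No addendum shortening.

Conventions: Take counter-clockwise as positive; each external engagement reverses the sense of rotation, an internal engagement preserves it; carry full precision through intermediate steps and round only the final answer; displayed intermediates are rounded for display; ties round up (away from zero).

1.4905

single-mesh involute tooth geometry (51T engaging 17T at module 4.862)
base radii: r_b1 = 113.891288, r_b2 = 37.963763
tip radii: r_a1 = 127.865738, r_a2 = 47.025264
inv(α') = inv(23.275°) + 2·(-0.201+0.172)·tan α/(51+17) = 0.02355860  ⇒  α' = 23.16076°
a' = a·cos α / cos α' = 165.3080·cos 23.275°/cos 23.16076° = 165.166675
action lengths: √(r_a1²−r_b1²) = 58.124191, √(r_a2²−r_b2²) = 27.751183
base pitch p_b = π·m·cos α = 14.031374
CR = (58.124191 + 27.751183 − 165.166675·sin 23.16076°)/14.031374 = 1.490465
contact ratio ≈ 1.4905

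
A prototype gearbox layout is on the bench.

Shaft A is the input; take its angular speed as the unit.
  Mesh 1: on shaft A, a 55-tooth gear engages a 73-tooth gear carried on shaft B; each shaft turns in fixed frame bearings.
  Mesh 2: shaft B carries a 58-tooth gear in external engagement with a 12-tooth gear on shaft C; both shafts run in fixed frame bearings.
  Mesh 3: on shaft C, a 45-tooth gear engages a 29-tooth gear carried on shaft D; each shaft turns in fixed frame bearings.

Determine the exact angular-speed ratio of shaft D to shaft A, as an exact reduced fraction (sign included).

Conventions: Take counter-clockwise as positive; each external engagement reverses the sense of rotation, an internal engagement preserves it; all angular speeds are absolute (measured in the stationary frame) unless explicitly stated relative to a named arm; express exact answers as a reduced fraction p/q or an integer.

class = fixed-axis compound train [3 meshes; 3 ratios multiply, 3 sense flips]
mesh 1 [55T→73T]: running ratio 55/73, sense −
mesh 2 [58T→12T]: running ratio 1595/438, sense +
mesh 3 [45T→29T]: running ratio 825/146, sense −
ω_out/ω_in = -825/146

-825/146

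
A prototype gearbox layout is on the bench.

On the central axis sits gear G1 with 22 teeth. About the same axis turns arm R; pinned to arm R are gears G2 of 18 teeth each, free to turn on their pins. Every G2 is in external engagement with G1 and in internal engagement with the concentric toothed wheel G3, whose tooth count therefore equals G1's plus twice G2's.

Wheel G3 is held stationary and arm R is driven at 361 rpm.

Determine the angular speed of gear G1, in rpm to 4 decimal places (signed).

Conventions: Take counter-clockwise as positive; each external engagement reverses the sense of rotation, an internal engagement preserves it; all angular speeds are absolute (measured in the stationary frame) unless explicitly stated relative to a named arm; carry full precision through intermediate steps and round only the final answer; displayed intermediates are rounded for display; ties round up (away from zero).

class = planetary set [G3 = 22+2·18 = 58; Willis about the carrier]
normalise by the input: solve with ω_arm = 1, then scale by 361 rpm
ring teeth: 22 + 2·18 = 58
22(ω_sun−ω_arm) = −58(ω_ring−ω_arm),  ω_ring = 0, ω_arm = 1
ω_sun = 1 − (58/22)(0−1) = 40/11
scale: ω_sun = 40/11 × 361 rpm = +1312.7273 rpm

+1312.7273 rpm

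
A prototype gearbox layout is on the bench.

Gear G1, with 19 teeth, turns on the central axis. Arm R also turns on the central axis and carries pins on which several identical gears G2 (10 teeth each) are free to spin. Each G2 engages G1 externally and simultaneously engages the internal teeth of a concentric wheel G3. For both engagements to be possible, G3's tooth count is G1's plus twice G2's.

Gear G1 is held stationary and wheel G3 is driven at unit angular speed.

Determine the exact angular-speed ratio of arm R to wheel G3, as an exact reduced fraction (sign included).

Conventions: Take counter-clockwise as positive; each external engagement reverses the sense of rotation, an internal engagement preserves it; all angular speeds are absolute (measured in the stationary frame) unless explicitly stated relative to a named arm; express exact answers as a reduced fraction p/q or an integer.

planetary set (19T centre, 10T on arm, 39T internal) — Willis relation
ring teeth: 19 + 2·10 = 39
19(ω_sun−ω_arm) = −39(ω_ring−ω_arm),  ω_sun = 0, ω_ring = 1
19(0−ω_arm) = −39(1−ω_arm)  ⇒  58·ω_arm = 39  ⇒  ω_arm = 39/58
ω_out/ω_in = 39/58

39/58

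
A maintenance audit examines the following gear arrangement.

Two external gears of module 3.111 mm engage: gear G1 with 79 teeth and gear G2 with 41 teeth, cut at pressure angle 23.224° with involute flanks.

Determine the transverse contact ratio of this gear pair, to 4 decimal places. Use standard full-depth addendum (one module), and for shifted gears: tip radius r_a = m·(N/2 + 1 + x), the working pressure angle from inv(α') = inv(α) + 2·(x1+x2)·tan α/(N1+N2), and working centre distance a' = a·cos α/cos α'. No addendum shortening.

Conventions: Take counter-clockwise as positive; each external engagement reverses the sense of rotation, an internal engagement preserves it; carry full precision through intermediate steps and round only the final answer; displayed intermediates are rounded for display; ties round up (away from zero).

topology: single-mesh involute geometry — m = 3.111, 79T/41T pair
base radii: r_b1 = 112.927199, r_b2 = 58.607787
tip radii: r_a1 = 125.995500, r_a2 = 66.886500
no profile shift: α' = α, a' = a
action lengths: √(r_a1²−r_b1²) = 55.877668, √(r_a2²−r_b2²) = 32.232456
base pitch p_b = π·m·cos α = 8.981551
CR = (55.877668 + 32.232456 − 186.660000·sin 23.22400°)/8.981551 = 1.614985
contact ratio ≈ 1.6150

1.6150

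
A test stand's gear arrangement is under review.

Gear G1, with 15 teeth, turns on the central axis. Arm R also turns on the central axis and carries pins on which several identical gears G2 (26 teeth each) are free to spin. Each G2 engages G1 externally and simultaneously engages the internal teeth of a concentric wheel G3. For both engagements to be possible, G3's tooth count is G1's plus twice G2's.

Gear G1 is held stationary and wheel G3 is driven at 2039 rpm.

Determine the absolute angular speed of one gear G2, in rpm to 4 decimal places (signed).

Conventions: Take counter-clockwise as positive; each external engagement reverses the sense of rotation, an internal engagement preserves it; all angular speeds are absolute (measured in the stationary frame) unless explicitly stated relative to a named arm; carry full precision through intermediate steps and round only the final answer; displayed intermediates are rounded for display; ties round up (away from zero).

topology: planetary set — G1 15T / G2 26T / G3 67T, arm = carrier (Willis)
normalise by the input: solve with ω_ring = 1, then scale by 2039 rpm
ring teeth: 15 + 2·26 = 67
15(ω_sun−ω_arm) = −67(ω_ring−ω_arm),  ω_sun = 0, ω_ring = 1
15(0−ω_arm) = −67(1−ω_arm)  ⇒  82·ω_arm = 67  ⇒  ω_arm = 67/82
sun–planet mesh: 15·(0−67/82) = −26·(ω_p−ω_arm)  ⇒  ω_p−ω_arm = 1005/2132
ω_p = 67/82 + 1005/2132 = 67/52
scale: ω_p = 67/52 × 2039 rpm = +2627.1731 rpm

+2627.1731 rpm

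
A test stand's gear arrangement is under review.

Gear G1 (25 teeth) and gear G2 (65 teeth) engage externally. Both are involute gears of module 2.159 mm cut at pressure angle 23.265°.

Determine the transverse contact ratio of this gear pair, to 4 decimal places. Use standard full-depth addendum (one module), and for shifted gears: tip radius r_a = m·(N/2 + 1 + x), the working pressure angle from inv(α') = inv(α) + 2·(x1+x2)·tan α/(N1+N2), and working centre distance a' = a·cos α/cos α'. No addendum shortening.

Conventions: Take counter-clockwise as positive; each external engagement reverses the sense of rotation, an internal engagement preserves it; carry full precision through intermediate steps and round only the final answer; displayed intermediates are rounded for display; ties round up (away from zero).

topology: single-mesh involute geometry — m = 2.159, 25T/65T pair
base radii: r_b1 = 24.793088, r_b2 = 64.462029
tip radii: r_a1 = 29.146500, r_a2 = 72.326500
no profile shift: α' = α, a' = a
action lengths: √(r_a1²−r_b1²) = 15.323879, √(r_a2²−r_b2²) = 32.798925
base pitch p_b = π·m·cos α = 6.231183
CR = (15.323879 + 32.798925 − 97.155000·sin 23.26500°)/6.231183 = 1.564405
contact ratio ≈ 1.5644

1.5644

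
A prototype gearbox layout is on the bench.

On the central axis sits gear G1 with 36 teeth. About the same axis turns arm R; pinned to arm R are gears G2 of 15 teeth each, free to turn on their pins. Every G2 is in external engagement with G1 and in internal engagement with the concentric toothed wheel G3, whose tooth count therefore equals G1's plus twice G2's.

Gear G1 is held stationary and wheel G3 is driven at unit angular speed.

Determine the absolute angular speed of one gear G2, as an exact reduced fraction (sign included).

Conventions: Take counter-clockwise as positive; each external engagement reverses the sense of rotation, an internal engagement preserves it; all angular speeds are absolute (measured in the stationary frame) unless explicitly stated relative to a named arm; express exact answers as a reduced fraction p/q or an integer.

recognized (axles ride arm R): planetary set, 36/15/66 teeth
ring teeth: 36 + 2·15 = 66
36(ω_sun−ω_arm) = −66(ω_ring−ω_arm),  ω_sun = 0, ω_ring = 1
36(0−ω_arm) = −66(1−ω_arm)  ⇒  102·ω_arm = 66  ⇒  ω_arm = 11/17
sun–planet mesh: 36·(0−11/17) = −15·(ω_p−ω_arm)  ⇒  ω_p−ω_arm = 132/85
ω_p = 11/17 + 132/85 = 11/5
exact speed ratio = 11/5

11/5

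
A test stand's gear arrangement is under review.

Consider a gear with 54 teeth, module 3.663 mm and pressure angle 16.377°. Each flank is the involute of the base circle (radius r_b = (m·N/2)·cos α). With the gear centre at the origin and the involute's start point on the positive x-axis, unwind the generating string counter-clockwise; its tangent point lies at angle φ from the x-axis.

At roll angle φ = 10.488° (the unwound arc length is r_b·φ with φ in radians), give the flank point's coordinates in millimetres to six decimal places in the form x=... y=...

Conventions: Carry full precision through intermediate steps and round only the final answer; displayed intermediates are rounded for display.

x=96.464749 y=0.193351

recognized (one wheel, involute flank): single-mesh tooth geometry, m = 3.663, N = 54
pitch radius r_p = m·N/2 = 3.663·54/2 = 98.901000
base radius r_b = r_p·cos α = 98.901000·cos 16.377° = 94.888313
roll angle φ = 10.488° = 0.18305013 rad
x = r_b·(cos φ + φ·sin φ) = 96.464749
y = r_b·(sin φ − φ·cos φ) = 0.193351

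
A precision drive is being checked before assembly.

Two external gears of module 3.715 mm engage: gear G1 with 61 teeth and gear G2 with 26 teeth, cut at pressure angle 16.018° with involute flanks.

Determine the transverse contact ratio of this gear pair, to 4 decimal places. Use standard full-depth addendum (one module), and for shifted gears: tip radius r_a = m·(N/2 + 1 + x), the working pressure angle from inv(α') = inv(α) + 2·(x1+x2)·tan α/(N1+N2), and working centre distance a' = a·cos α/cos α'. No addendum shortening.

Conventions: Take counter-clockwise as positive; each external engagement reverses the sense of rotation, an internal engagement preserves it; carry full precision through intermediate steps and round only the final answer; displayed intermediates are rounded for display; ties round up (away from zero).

1.9327

topology: single-mesh involute geometry — m = 3.715, 61T/26T pair
base radii: r_b1 = 108.908342, r_b2 = 46.419949
tip radii: r_a1 = 117.022500, r_a2 = 52.010000
no profile shift: α' = α, a' = a
action lengths: √(r_a1²−r_b1²) = 42.816334, √(r_a2²−r_b2²) = 23.456948
base pitch p_b = π·m·cos α = 11.217890
CR = (42.816334 + 23.456948 − 161.602500·sin 16.01800°)/11.217890 = 1.932698
contact ratio ≈ 1.9327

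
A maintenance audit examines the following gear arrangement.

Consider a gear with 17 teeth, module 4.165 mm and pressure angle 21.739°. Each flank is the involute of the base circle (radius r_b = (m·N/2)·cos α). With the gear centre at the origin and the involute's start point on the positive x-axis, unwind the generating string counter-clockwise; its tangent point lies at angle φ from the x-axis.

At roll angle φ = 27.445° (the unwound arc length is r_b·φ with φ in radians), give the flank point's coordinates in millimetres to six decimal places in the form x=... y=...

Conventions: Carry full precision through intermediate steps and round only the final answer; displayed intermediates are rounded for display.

class = single-mesh tooth geometry [base-circle involute, m = 4.165, 17T]
pitch radius r_p = m·N/2 = 4.165·17/2 = 35.402500
base radius r_b = r_p·cos α = 35.402500·cos 21.739° = 32.884698
roll angle φ = 27.445° = 0.47900561 rad
x = r_b·(cos φ + φ·sin φ) = 36.443674
y = r_b·(sin φ − φ·cos φ) = 1.177326

x=36.443674 y=1.177326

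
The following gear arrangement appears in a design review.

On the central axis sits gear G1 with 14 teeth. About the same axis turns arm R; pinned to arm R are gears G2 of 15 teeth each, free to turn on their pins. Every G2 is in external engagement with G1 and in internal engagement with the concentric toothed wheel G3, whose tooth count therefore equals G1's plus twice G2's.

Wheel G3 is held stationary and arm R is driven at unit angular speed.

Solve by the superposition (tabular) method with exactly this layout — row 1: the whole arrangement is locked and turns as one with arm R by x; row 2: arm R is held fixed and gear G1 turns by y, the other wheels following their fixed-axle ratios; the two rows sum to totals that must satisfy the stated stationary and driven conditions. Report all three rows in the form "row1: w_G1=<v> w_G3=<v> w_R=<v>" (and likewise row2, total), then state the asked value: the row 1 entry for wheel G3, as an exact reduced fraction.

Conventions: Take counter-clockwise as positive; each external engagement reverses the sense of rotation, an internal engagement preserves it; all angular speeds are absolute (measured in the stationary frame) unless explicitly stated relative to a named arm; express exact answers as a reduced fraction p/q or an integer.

row1: w_G1=1 w_G3=1 w_R=1
row2: w_G1=22/7 w_G3=-1 w_R=0
total: w_G1=29/7 w_G3=0 w_R=1
asked value: 1

class = planetary set [G3 = 14+2·15 = 44; Willis about the carrier]
row 1: whole set turns with the arm by x
row 2 — arm fixed, fixed-axis ratios: sun y, ring −(14/44)·y, arm 0
boundary: total ω_ring = x − (14/44)·y = 0 and total ω_arm = x = 1  ⇒  y = 22/7, x = 1
row 2 ring = −(14/44)·22/7 = -1
totals (row 1 + row 2): sun 1 + 22/7 = 29/7, ring 1 + (-1) = 0, arm 1 + 0 = 1
asked cell (row1, ring) = 1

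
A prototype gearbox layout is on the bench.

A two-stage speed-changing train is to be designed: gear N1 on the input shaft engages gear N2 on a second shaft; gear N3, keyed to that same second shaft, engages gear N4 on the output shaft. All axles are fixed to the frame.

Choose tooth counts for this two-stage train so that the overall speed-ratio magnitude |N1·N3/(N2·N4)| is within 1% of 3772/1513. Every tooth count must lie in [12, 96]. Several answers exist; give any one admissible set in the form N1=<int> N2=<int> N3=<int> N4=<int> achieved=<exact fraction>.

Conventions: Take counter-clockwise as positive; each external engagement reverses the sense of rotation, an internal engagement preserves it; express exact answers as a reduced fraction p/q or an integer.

2-stage fixed-axis compound train for ratio 3772/1513
target = 3772/1513 in lowest terms: an exact hit needs N1·N3 = k·3772 and N2·N4 = k·1513 for one integer k, every count in [12, 96]; additionally prefer no 1:1 stage (N1 ≠ N2, N3 ≠ N4)
k = 1: N1·N3 = 3772 = 41·92, N2·N4 = 1513 = 17·89
achieved = 41·92/(17·89) = 3772/1513; |achieved − target| = 0 ≤ 943/37825 ✓

N1=41 N2=17 N3=92 N4=89 achieved=3772/1513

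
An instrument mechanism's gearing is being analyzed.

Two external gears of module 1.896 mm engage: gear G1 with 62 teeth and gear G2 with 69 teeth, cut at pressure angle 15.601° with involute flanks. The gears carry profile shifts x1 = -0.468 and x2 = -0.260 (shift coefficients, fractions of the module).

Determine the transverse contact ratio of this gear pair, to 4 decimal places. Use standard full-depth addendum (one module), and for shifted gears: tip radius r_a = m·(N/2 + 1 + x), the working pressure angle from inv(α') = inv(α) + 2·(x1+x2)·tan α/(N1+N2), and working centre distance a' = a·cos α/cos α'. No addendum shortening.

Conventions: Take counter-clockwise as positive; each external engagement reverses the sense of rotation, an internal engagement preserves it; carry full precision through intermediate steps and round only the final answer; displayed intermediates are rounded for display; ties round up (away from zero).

topology: single-mesh involute geometry — m = 1.896, 62T/69T pair
base radii: r_b1 = 56.610567, r_b2 = 63.002083
tip radii: r_a1 = 59.784672, r_a2 = 66.815040
inv(α') = inv(15.601°) + 2·(-0.468-0.260)·tan α/(62+69) = 0.00383158  ⇒  α' = 12.84347°
a' = a·cos α / cos α' = 124.1880·cos 15.601°/cos 12.84347° = 122.682033
action lengths: √(r_a1²−r_b1²) = 19.221100, √(r_a2²−r_b2²) = 22.248306
base pitch p_b = π·m·cos α = 5.737011
CR = (19.221100 + 22.248306 − 122.682033·sin 12.84347°)/5.737011 = 2.474918
contact ratio ≈ 2.4749

2.4749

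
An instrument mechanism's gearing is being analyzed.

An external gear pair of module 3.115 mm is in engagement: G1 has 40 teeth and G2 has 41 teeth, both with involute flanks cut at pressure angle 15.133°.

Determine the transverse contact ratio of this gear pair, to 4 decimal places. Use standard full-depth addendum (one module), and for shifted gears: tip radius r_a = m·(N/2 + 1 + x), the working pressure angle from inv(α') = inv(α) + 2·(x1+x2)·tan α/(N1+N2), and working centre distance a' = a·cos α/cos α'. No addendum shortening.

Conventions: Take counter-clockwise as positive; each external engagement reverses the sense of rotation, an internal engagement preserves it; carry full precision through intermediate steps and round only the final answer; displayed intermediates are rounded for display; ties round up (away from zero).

topology: single-mesh involute geometry — m = 3.115, 40T/41T pair
base radii: r_b1 = 60.139587, r_b2 = 61.643077
tip radii: r_a1 = 65.415000, r_a2 = 66.972500
no profile shift: α' = α, a' = a
action lengths: √(r_a1²−r_b1²) = 25.736205, √(r_a2²−r_b2²) = 26.181039
base pitch p_b = π·m·cos α = 9.446704
CR = (25.736205 + 26.181039 − 126.157500·sin 15.13300°)/9.446704 = 2.009431
contact ratio ≈ 2.0094

2.0094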